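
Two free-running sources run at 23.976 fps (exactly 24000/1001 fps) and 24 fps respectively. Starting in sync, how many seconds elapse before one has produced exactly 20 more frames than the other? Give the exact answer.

5005/6 seconds

The gap grows by |24 − 24000/1001| = 24/1001 frames per second.
Time for a 20-frame gap: 20 ÷ (24/1001) = 5005/6 s.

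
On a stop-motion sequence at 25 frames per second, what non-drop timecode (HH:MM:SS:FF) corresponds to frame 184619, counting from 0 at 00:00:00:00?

184619 ÷ 25 = 7384 full seconds, remainder 19 frames.
7384 s = 2 h 3 min 4 s.
Timecode: 02:03:04:19.

02:03:04:19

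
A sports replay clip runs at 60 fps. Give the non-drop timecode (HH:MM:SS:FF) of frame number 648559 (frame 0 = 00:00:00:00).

03:00:09:19

648559 ÷ 60 = 10809 full seconds, remainder 19 frames.
10809 s = 3 h 0 min 9 s.
Timecode: 03:00:09:19.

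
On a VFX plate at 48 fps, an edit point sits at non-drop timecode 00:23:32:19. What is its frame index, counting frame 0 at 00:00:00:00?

67795

Total seconds to the label: (0 × 3600 + 23 × 60 + 32) = 1412.
Frame index = 1412 × 48 + 19 = 67795.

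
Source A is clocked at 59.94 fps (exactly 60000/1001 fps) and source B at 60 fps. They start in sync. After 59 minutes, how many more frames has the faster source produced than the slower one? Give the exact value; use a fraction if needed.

212400/1001 frames

59 min = 3540 s.
A emits 60000/1001 × 3540 = 212400000/1001 frames; B emits 60 × 3540 = 212400.
Difference = 212400/1001 frames (≈ 212.1878); B is ahead of A.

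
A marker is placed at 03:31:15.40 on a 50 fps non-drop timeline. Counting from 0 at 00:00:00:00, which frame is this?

Total seconds to the label: (3 × 3600 + 31 × 60 + 15) = 12675.
Frame index = 12675 × 50 + 40 = 633790.

frame 633790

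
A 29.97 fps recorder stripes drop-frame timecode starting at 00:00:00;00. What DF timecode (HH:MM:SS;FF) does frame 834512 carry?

07:44:04;28

Each 10-minute DF block holds 10 × 60 × 30 − 9 × 2 = 17982 frames. 834512 ÷ 17982 → 46 full blocks, remainder 7340.
Within the partial block the first minute is 1800 frames and each further minute 1798, so 4 further minute boundaries passed. Total skipped labels = 18 × 46 + 2 × 4 = 836.
Non-drop label index = 834512 + 836 = 835348; at 30 labels/s that is 07:44:04:28, i.e. DF 07:44:04;28.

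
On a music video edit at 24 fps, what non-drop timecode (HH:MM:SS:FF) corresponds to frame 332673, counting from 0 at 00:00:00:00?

332673 ÷ 24 = 13861 full seconds, remainder 9 frames.
13861 s = 3 h 51 min 1 s.
Timecode: 03:51:01:09.

03:51:01:09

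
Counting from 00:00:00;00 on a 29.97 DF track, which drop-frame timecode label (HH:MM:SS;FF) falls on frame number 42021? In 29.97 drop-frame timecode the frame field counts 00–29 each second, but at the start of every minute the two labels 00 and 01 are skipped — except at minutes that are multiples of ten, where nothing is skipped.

Each 10-minute DF block holds 10 × 60 × 30 − 9 × 2 = 17982 frames. 42021 ÷ 17982 → 2 full blocks, remainder 6057.
Within the partial block the first minute is 1800 frames and each further minute 1798, so 3 further minute boundaries passed. Total skipped labels = 18 × 2 + 2 × 3 = 42.
Non-drop label index = 42021 + 42 = 42063; at 30 labels/s that is 00:23:22:03, i.e. DF 00:23:22;03.

00:23:22;03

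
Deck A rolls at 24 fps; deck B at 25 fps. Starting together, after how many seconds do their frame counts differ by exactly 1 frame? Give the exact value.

1 seconds

The gap grows by |25 − 24| = 1 frame per second.
Time for a 1-frame gap: 1 ÷ (1) = 1 s.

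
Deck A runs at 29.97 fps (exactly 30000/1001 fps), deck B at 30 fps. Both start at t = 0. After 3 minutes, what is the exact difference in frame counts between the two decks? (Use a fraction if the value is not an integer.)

5400/1001 frames

3 min = 180 s.
A emits 30000/1001 × 180 = 5400000/1001 frames; B emits 30 × 180 = 5400.
Difference = 5400/1001 frames (≈ 5.3946); B is ahead of A.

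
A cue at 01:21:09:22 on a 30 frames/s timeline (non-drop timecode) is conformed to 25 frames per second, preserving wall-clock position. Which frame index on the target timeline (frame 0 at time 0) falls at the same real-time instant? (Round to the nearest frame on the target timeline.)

Source frame index: (1×3600 + 21×60 + 9) × 30 + 22 = 146092.
Real time: 146092 / (30) = 73046/15 s.
Target frame: (73046/15) × (25) = 365230/3 ≈ 121743.333 → 121743.

frame 121743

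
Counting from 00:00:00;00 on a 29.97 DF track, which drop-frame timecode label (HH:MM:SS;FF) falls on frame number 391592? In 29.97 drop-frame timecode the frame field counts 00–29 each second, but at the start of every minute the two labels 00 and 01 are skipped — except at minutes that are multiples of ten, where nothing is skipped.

Each 10-minute DF block holds 10 × 60 × 30 − 9 × 2 = 17982 frames. 391592 ÷ 17982 → 21 full blocks, remainder 13970.
Within the partial block the first minute is 1800 frames and each further minute 1798, so 7 further minute boundaries passed. Total skipped labels = 18 × 21 + 2 × 7 = 392.
Non-drop label index = 391592 + 392 = 391984; at 30 labels/s that is 03:37:46:04, i.e. DF 03:37:46;04.

03:37:46;04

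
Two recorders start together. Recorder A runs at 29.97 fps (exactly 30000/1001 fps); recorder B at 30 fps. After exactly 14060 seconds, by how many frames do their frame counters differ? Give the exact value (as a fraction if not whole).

A emits 30000/1001 × 14060 = 421800000/1001 frames; B emits 30 × 14060 = 421800.
Difference = 421800/1001 frames (≈ 421.3786); B is ahead of A.

421800/1001 frames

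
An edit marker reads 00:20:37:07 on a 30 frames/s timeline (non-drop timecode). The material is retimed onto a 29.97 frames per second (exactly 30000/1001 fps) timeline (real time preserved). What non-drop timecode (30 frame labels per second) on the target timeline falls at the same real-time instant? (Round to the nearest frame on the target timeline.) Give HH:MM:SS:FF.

00:20:36:00

Source frame index: (0×3600 + 20×60 + 37) × 30 + 7 = 37117.
Real time: 37117 / (30) = 37117/30 s.
Target frame: (37117/30) × (30000/1001) = 37117000/1001 ≈ 37079.920 → 37080.
At 30 labels/s: frame 37080 → 00:20:36:00.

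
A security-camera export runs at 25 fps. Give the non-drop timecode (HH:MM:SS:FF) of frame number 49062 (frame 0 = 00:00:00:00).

00:32:42:12

49062 ÷ 25 = 1962 full seconds, remainder 12 frames.
1962 s = 0 h 32 min 42 s.
Timecode: 00:32:42:12.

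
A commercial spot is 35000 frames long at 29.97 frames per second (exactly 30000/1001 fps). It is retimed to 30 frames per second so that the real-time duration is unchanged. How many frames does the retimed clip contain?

35035 frames

Target frames = source frames × (target rate / source rate) = 35000 × (30)/(30000/1001) = 35000 × 1001/1000 = 35035.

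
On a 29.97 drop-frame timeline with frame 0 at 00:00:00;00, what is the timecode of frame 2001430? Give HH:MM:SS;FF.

Each 10-minute DF block holds 10 × 60 × 30 − 9 × 2 = 17982 frames. 2001430 ÷ 17982 → 111 full blocks, remainder 5428.
Within the partial block the first minute is 1800 frames and each further minute 1798, so 3 further minute boundaries passed. Total skipped labels = 18 × 111 + 2 × 3 = 2004.
Non-drop label index = 2001430 + 2004 = 2003434; at 30 labels/s that is 18:33:01:04, i.e. DF 18:33:01;04.

18:33:01;04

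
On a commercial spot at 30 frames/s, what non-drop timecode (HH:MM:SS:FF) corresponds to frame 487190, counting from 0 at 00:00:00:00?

04:30:39:20

487190 ÷ 30 = 16239 full seconds, remainder 20 frames.
16239 s = 4 h 30 min 39 s.
Timecode: 04:30:39:20.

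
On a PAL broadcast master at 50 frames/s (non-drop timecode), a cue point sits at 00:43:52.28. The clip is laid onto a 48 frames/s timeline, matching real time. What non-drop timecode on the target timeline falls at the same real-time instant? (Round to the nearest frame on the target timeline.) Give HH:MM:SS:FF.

00:43:52:27

Source frame index: (0×3600 + 43×60 + 52) × 50 + 28 = 131628.
Real time: 131628 / (50) = 65814/25 s.
Target frame: (65814/25) × (48) = 3159072/25 ≈ 126362.880 → 126363.
At 48 labels/s: frame 126363 → 00:43:52:27.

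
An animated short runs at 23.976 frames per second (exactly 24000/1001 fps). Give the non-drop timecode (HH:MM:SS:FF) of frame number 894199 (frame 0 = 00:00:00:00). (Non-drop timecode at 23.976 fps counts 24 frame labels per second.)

10:20:58:07

894199 ÷ 24 = 37258 full seconds, remainder 7 frames.
37258 s = 10 h 20 min 58 s.
Timecode: 10:20:58:07.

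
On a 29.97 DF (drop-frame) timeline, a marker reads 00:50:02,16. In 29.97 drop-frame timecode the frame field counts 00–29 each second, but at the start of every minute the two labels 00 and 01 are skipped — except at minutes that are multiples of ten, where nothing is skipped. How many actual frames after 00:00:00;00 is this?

89986

As if non-drop at 30 labels/s: (0 × 3600 + 50 × 60 + 2) × 30 + 16 = 90076.
Minute boundaries passed: 50; those not divisible by 10: 50 − 5 = 45; dropped labels = 2 × 45 = 90.
Actual frame index = 90076 − 90 = 89986.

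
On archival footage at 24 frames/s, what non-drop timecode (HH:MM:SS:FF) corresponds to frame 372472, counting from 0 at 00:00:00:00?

04:18:39:16

372472 ÷ 24 = 15519 full seconds, remainder 16 frames.
15519 s = 4 h 18 min 39 s.
Timecode: 04:18:39:16.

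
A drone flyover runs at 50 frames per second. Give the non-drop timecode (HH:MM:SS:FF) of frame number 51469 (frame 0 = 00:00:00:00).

51469 ÷ 50 = 1029 full seconds, remainder 19 frames.
1029 s = 0 h 17 min 9 s.
Timecode: 00:17:09:19.

00:17:09:19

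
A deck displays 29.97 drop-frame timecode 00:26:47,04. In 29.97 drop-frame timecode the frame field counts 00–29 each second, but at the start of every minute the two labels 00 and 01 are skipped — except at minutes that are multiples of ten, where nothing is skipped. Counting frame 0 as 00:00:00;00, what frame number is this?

48166

As if non-drop at 30 labels/s: (0 × 3600 + 26 × 60 + 47) × 30 + 4 = 48214.
Minute boundaries passed: 26; those not divisible by 10: 26 − 2 = 24; dropped labels = 2 × 24 = 48.
Actual frame index = 48214 − 48 = 48166.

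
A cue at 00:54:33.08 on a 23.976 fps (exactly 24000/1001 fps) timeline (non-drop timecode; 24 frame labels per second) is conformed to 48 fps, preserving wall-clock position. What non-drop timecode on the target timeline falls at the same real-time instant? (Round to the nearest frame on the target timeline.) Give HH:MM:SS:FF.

Source frame index: (0×3600 + 54×60 + 33) × 24 + 8 = 78560.
Real time: 78560 / (24000/1001) = 491491/150 s.
Target frame: (491491/150) × (48) = 3931928/25 ≈ 157277.120 → 157277.
At 48 labels/s: frame 157277 → 00:54:36:29.

00:54:36:29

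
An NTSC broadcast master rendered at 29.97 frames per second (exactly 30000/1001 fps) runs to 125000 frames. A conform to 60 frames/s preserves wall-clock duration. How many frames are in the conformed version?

250250 frames

Target frames = source frames × (target rate / source rate) = 125000 × (60)/(30000/1001) = 125000 × 1001/500 = 250250.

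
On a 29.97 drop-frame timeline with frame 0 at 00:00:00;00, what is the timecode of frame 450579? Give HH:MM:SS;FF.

04:10:34;09

Ten DF minutes hold 17982 frames, so frame 450579 lies in block 25 (frames 449550–467531) with 1029 frames into that block.
The block's first minute is 1800 frames and the rest 1798 each; 1029 frames reaches minute 0, so 25 × 18 + 0 × 2 = 450 labels have been skipped so far.
Adding those back, label number 450579 + 450 = 451029 at 30 labels/s is 15034 s + 9 f = 4 h 10 min 34 s frame 9, i.e. 04:10:34;09.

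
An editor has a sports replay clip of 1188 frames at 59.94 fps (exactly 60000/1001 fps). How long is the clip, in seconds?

Running time = 1188 / (60000/1001) = 19.8198 s.

19.8198 seconds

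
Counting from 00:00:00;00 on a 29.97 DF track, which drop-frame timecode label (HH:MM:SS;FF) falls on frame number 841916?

07:48:12;00

Each 10-minute DF block holds 10 × 60 × 30 − 9 × 2 = 17982 frames. 841916 ÷ 17982 → 46 full blocks, remainder 14744.
Within the partial block the first minute is 1800 frames and each further minute 1798, so 8 further minute boundaries passed. Total skipped labels = 18 × 46 + 2 × 8 = 844.
Non-drop label index = 841916 + 844 = 842760; at 30 labels/s that is 07:48:12:00, i.e. DF 07:48:12;00.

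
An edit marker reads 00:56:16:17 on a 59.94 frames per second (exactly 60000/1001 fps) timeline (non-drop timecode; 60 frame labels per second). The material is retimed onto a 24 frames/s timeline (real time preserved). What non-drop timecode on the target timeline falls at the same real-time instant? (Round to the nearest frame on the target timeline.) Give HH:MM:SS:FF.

00:56:19:16

Source frame index: (0×3600 + 56×60 + 16) × 60 + 17 = 202577.
Real time: 202577 / (60000/1001) = 202779577/60000 s.
Target frame: (202779577/60000) × (24) = 202779577/2500 ≈ 81111.831 → 81112.
At 24 labels/s: frame 81112 → 00:56:19:16.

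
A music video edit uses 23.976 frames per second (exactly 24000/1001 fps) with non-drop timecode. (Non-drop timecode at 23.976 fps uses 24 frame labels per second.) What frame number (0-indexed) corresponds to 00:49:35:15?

Total seconds to the label: (0 × 3600 + 49 × 60 + 35) = 2975.
Frame index = 2975 × 24 + 15 = 71415.

frame 71415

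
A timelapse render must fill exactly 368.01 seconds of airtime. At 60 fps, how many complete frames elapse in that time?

22080 frames

Frames = 368.01 × 60 = 110403/5 ≈ 22080.6000.
Complete frames: 22080.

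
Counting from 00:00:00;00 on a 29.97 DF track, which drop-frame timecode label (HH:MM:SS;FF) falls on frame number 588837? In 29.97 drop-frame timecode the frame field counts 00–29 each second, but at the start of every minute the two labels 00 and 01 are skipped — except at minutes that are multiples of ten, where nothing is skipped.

Ten DF minutes hold 17982 frames, so frame 588837 lies in block 32 (frames 575424–593405) with 13413 frames into that block.
The block's first minute is 1800 frames and the rest 1798 each; 13413 frames reaches minute 7, so 32 × 18 + 7 × 2 = 590 labels have been skipped so far.
Adding those back, label number 588837 + 590 = 589427 at 30 labels/s is 19647 s + 17 f = 5 h 27 min 27 s frame 17, i.e. 05:27:27;17.

05:27:27;17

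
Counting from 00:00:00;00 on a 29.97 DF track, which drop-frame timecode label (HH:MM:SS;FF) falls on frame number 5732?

00:03:11;08

Ten DF minutes hold 17982 frames, so frame 5732 lies in block 0 (frames 0–17981) with 5732 frames into that block.
The block's first minute is 1800 frames and the rest 1798 each; 5732 frames reaches minute 3, so 0 × 18 + 3 × 2 = 6 labels have been skipped so far.
Adding those back, label number 5732 + 6 = 5738 at 30 labels/s is 191 s + 8 f = 0 h 3 min 11 s frame 8, i.e. 00:03:11;08.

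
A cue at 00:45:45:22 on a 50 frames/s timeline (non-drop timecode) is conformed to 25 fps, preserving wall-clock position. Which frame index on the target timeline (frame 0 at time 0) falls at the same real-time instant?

frame 68636

Source frame index: (0×3600 + 45×60 + 45) × 50 + 22 = 137272.
Real time: 137272 / (50) = 68636/25 s.
Target frame: (68636/25) × (25) = 68636.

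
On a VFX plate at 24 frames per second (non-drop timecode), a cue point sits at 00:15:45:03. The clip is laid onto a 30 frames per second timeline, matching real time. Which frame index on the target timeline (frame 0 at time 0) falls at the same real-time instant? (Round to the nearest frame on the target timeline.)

frame 28354

Source frame index: (0×3600 + 15×60 + 45) × 24 + 3 = 22683.
Real time: 22683 / (24) = 7561/8 s.
Target frame: (7561/8) × (30) = 113415/4 ≈ 28353.750 → 28354.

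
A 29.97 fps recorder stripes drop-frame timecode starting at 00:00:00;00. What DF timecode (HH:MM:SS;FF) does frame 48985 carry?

Each 10-minute DF block holds 10 × 60 × 30 − 9 × 2 = 17982 frames. 48985 ÷ 17982 → 2 full blocks, remainder 13021.
Within the partial block the first minute is 1800 frames and each further minute 1798, so 7 further minute boundaries passed. Total skipped labels = 18 × 2 + 2 × 7 = 50.
Non-drop label index = 48985 + 50 = 49035; at 30 labels/s that is 00:27:14:15, i.e. DF 00:27:14;15.

00:27:14;15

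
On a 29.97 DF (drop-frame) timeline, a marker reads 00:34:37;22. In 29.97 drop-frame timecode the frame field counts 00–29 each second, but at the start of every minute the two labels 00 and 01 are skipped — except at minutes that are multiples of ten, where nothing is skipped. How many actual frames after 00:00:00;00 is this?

As if non-drop at 30 labels/s: (0 × 3600 + 34 × 60 + 37) × 30 + 22 = 62332.
Minute boundaries passed: 34; those not divisible by 10: 34 − 3 = 31; dropped labels = 2 × 31 = 62.
Actual frame index = 62332 − 62 = 62270.

62270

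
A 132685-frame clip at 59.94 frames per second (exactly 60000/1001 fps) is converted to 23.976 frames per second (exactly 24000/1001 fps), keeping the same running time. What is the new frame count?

53074 frames

Frames at target rate = 132685 × (24000/1001) / (60000/1001) = 53074.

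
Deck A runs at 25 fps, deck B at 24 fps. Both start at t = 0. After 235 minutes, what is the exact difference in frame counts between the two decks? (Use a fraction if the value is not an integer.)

14100 frames

235 min = 14100 s.
A emits 25 × 14100 = 352500 frames; B emits 24 × 14100 = 338400.
Difference = 14100 frames; B is behind A.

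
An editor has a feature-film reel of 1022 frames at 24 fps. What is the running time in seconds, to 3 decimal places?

Running time = 1022 × 1/24 = 511/12 s ≈ 42.583 s.

42.583 seconds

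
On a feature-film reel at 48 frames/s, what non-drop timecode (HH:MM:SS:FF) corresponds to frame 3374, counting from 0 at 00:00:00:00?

00:01:10:14

3374 ÷ 48 = 70 full seconds, remainder 14 frames.
70 s = 0 h 1 min 10 s.
Timecode: 00:01:10:14.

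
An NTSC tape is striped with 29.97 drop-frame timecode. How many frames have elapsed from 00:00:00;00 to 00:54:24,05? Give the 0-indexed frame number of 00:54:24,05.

97827

As if non-drop at 30 labels/s: (0 × 3600 + 54 × 60 + 24) × 30 + 5 = 97925.
Minute boundaries passed: 54; those not divisible by 10: 54 − 5 = 49; dropped labels = 2 × 49 = 98.
Actual frame index = 97925 − 98 = 97827.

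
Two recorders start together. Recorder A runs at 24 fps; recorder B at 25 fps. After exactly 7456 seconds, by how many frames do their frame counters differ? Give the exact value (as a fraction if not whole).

7456 frames

A emits 24 × 7456 = 178944 frames; B emits 25 × 7456 = 186400.
Difference = 7456 frames; B is ahead of A.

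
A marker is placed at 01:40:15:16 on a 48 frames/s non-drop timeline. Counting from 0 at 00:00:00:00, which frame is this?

288736

Total seconds to the label: (1 × 3600 + 40 × 60 + 15) = 6015.
Frame index = 6015 × 48 + 16 = 288736.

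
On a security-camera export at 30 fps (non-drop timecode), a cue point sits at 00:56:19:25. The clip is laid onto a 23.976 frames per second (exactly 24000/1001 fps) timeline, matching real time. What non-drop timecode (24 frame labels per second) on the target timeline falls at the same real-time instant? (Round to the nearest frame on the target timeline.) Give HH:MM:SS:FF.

Source frame index: (0×3600 + 56×60 + 19) × 30 + 25 = 101395.
Real time: 101395 / (30) = 20279/6 s.
Target frame: (20279/6) × (24000/1001) = 11588000/143 ≈ 81034.965 → 81035.
At 24 labels/s: frame 81035 → 00:56:16:11.

00:56:16:11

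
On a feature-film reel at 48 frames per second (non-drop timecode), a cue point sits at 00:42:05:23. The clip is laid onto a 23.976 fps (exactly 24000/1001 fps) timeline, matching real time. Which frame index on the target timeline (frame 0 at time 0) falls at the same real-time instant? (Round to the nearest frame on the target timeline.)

frame 60551

Source frame index: (0×3600 + 42×60 + 5) × 48 + 23 = 121223.
Real time: 121223 / (48) = 121223/48 s.
Target frame: (121223/48) × (24000/1001) = 60611500/1001 ≈ 60550.949 → 60551.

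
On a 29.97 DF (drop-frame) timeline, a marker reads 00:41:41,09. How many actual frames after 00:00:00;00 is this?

74965

As if non-drop at 30 labels/s: (0 × 3600 + 41 × 60 + 41) × 30 + 9 = 75039.
Minute boundaries passed: 41; those not divisible by 10: 41 − 4 = 37; dropped labels = 2 × 37 = 74.
Actual frame index = 75039 − 74 = 74965.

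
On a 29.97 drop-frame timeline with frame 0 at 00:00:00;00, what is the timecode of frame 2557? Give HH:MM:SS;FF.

00:01:25;09

Ten DF minutes hold 17982 frames, so frame 2557 lies in block 0 (frames 0–17981) with 2557 frames into that block.
The block's first minute is 1800 frames and the rest 1798 each; 2557 frames reaches minute 1, so 0 × 18 + 1 × 2 = 2 labels have been skipped so far.
Adding those back, label number 2557 + 2 = 2559 at 30 labels/s is 85 s + 9 f = 0 h 1 min 25 s frame 9, i.e. 00:01:25;09.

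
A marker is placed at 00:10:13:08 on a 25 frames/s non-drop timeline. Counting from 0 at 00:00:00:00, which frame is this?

Total seconds to the label: (0 × 3600 + 10 × 60 + 13) = 613.
Frame index = 613 × 25 + 8 = 15333.

15333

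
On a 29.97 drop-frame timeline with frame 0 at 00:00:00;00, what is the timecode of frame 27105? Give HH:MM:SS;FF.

Ten DF minutes hold 17982 frames, so frame 27105 lies in block 1 (frames 17982–35963) with 9123 frames into that block.
The block's first minute is 1800 frames and the rest 1798 each; 9123 frames reaches minute 5, so 1 × 18 + 5 × 2 = 28 labels have been skipped so far.
Adding those back, label number 27105 + 28 = 27133 at 30 labels/s is 904 s + 13 f = 0 h 15 min 4 s frame 13, i.e. 00:15:04;13.

00:15:04;13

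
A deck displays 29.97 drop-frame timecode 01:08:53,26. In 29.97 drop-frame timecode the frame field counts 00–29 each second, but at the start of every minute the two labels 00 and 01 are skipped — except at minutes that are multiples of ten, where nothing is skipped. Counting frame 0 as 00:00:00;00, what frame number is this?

As if non-drop at 30 labels/s: (1 × 3600 + 8 × 60 + 53) × 30 + 26 = 124016.
Minute boundaries passed: 68; those not divisible by 10: 68 − 6 = 62; dropped labels = 2 × 62 = 124.
Actual frame index = 124016 − 124 = 123892.

123892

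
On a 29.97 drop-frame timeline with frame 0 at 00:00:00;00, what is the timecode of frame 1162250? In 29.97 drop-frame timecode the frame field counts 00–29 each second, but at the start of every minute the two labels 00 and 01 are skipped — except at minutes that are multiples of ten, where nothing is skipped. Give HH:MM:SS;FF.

10:46:20;14

Ten DF minutes hold 17982 frames, so frame 1162250 lies in block 64 (frames 1150848–1168829) with 11402 frames into that block.
The block's first minute is 1800 frames and the rest 1798 each; 11402 frames reaches minute 6, so 64 × 18 + 6 × 2 = 1164 labels have been skipped so far.
Adding those back, label number 1162250 + 1164 = 1163414 at 30 labels/s is 38780 s + 14 f = 10 h 46 min 20 s frame 14, i.e. 10:46:20;14.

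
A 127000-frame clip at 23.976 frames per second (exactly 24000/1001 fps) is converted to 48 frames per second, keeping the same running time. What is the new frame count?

254254 frames

Target frames = source frames × (target rate / source rate) = 127000 × (48)/(24000/1001) = 127000 × 1001/500 = 254254.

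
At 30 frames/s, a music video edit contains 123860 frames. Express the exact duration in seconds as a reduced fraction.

12386/3 seconds

Running time = 123860 ÷ (30) = 123860 × 1/30 = 12386/3 s.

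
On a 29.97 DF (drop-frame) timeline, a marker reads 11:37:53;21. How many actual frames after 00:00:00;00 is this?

As if non-drop at 30 labels/s: (11 × 3600 + 37 × 60 + 53) × 30 + 21 = 1256211.
Minute boundaries passed: 697; those not divisible by 10: 697 − 69 = 628; dropped labels = 2 × 628 = 1256.
Actual frame index = 1256211 − 1256 = 1254955.

1254955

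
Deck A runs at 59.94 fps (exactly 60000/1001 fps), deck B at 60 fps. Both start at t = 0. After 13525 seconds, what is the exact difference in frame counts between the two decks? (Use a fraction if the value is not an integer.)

811500/1001 frames

A emits 60000/1001 × 13525 = 811500000/1001 frames; B emits 60 × 13525 = 811500.
Difference = 811500/1001 frames (≈ 810.6893); B is ahead of A.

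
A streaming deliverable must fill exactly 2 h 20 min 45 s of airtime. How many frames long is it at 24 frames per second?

2 h 20 min 45 s = 8445 s.
Frames = 8445 × 24 = 202680.

202680 frames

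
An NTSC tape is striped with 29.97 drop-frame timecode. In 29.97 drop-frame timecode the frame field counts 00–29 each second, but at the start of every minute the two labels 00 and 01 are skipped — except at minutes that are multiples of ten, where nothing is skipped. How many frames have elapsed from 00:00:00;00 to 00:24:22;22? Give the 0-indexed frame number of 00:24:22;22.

Complete 10-minute blocks: 2, each 17982 frames → 35964.
Remaining 4 whole minutes in the current block: 1800 + 3 × 1798 = 7194 frames.
Within the current minute: 22 × 30 + 22 − 2 = 680 (labels ;00/;01 skipped at this minute). Total = 35964 + 7194 + 680 = 43838.

43838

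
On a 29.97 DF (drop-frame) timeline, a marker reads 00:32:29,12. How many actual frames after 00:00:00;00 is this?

As if non-drop at 30 labels/s: (0 × 3600 + 32 × 60 + 29) × 30 + 12 = 58482.
Minute boundaries passed: 32; those not divisible by 10: 32 − 3 = 29; dropped labels = 2 × 29 = 58.
Actual frame index = 58482 − 58 = 58424.

58424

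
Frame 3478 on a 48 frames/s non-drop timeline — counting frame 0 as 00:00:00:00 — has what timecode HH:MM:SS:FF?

3478 ÷ 48 = 72 full seconds, remainder 22 frames.
72 s = 0 h 1 min 12 s.
Timecode: 00:01:12:22.

00:01:12:22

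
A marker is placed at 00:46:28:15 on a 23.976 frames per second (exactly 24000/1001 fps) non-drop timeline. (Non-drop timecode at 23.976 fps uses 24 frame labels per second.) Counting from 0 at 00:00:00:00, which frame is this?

frame 66927

Total seconds to the label: (0 × 3600 + 46 × 60 + 28) = 2788.
Frame index = 2788 × 24 + 15 = 66927.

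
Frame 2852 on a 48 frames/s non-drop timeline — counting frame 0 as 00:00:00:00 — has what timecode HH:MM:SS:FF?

00:00:59:20

2852 ÷ 48 = 59 full seconds, remainder 20 frames.
59 s = 0 h 0 min 59 s.
Timecode: 00:00:59:20.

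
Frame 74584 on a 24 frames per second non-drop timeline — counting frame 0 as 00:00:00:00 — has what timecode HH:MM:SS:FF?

00:51:47:16

74584 ÷ 24 = 3107 full seconds, remainder 16 frames.
3107 s = 0 h 51 min 47 s.
Timecode: 00:51:47:16.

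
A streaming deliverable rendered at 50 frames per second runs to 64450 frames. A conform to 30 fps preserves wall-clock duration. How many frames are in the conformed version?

Target frames = source frames × (target rate / source rate) = 64450 × (30)/(50) = 64450 × 3/5 = 38670.

38670 frames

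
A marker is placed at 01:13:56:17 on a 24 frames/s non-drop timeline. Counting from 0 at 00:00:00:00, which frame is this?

Total seconds to the label: (1 × 3600 + 13 × 60 + 56) = 4436.
Frame index = 4436 × 24 + 17 = 106481.

106481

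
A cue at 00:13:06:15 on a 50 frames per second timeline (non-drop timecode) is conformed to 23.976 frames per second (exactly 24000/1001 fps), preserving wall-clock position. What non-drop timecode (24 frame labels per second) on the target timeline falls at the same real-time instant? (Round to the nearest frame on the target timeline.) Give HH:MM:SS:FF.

00:13:05:12

Source frame index: (0×3600 + 13×60 + 6) × 50 + 15 = 39315.
Real time: 39315 / (50) = 7863/10 s.
Target frame: (7863/10) × (24000/1001) = 18871200/1001 ≈ 18852.348 → 18852.
At 24 labels/s: frame 18852 → 00:13:05:12.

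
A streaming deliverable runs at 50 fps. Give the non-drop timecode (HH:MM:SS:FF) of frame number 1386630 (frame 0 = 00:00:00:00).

1386630 ÷ 50 = 27732 full seconds, remainder 30 frames.
27732 s = 7 h 42 min 12 s.
Timecode: 07:42:12:30.

07:42:12:30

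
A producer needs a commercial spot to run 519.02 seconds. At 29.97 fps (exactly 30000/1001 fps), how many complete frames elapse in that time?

15555 frames

Frames = 519.02 × 30000/1001 = 15570600/1001 ≈ 15555.0450.
Complete frames: 15555.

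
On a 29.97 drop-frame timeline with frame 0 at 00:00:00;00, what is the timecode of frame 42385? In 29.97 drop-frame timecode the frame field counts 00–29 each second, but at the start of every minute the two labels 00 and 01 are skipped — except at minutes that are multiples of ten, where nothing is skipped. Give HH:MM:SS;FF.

Ten DF minutes hold 17982 frames, so frame 42385 lies in block 2 (frames 35964–53945) with 6421 frames into that block.
The block's first minute is 1800 frames and the rest 1798 each; 6421 frames reaches minute 3, so 2 × 18 + 3 × 2 = 42 labels have been skipped so far.
Adding those back, label number 42385 + 42 = 42427 at 30 labels/s is 1414 s + 7 f = 0 h 23 min 34 s frame 7, i.e. 00:23:34;07.

00:23:34;07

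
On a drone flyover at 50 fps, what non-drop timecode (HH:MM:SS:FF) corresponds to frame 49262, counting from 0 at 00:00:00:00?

00:16:25:12

49262 ÷ 50 = 985 full seconds, remainder 12 frames.
985 s = 0 h 16 min 25 s.
Timecode: 00:16:25:12.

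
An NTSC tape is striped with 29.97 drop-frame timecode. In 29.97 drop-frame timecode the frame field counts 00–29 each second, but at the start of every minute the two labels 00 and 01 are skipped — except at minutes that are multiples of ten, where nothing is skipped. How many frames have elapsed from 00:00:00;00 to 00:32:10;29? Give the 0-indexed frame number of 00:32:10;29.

57871

Complete 10-minute blocks: 3, each 17982 frames → 53946.
Remaining 2 whole minutes in the current block: 1800 + 1 × 1798 = 3598 frames.
Within the current minute: 10 × 30 + 29 − 2 = 327 (labels ;00/;01 skipped at this minute). Total = 53946 + 3598 + 327 = 57871.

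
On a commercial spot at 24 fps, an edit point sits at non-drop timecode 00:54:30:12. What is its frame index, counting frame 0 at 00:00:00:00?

Total seconds to the label: (0 × 3600 + 54 × 60 + 30) = 3270.
Frame index = 3270 × 24 + 12 = 78492.

78492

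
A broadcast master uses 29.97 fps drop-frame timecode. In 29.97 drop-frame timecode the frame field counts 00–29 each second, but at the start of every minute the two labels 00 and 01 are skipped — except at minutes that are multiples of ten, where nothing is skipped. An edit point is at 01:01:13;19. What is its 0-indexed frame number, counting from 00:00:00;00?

Complete 10-minute blocks: 6, each 17982 frames → 107892.
Remaining 1 whole minute in the current block: 1800 + 0 × 1798 = 1800 frames.
Within the current minute: 13 × 30 + 19 − 2 = 407 (labels ;00/;01 skipped at this minute). Total = 107892 + 1800 + 407 = 110099.

110099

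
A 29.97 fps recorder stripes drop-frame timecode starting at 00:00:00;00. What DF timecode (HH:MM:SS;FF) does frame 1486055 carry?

13:46:24;23

Ten DF minutes hold 17982 frames, so frame 1486055 lies in block 82 (frames 1474524–1492505) with 11531 frames into that block.
The block's first minute is 1800 frames and the rest 1798 each; 11531 frames reaches minute 6, so 82 × 18 + 6 × 2 = 1488 labels have been skipped so far.
Adding those back, label number 1486055 + 1488 = 1487543 at 30 labels/s is 49584 s + 23 f = 13 h 46 min 24 s frame 23, i.e. 13:46:24;23.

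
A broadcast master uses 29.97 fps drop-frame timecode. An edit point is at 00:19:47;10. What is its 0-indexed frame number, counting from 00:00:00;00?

35584

Complete 10-minute blocks: 1, each 17982 frames → 17982.
Remaining 9 whole minutes in the current block: 1800 + 8 × 1798 = 16184 frames.
Within the current minute: 47 × 30 + 10 − 2 = 1418 (labels ;00/;01 skipped at this minute). Total = 17982 + 16184 + 1418 = 35584.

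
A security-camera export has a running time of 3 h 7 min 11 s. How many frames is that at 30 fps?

336930 frames

3 h 7 min 11 s = 11231 s.
Frames = 11231 × 30 = 336930.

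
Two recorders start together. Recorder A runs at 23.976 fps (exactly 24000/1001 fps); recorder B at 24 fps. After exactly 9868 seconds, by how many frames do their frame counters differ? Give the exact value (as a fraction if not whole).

236832/1001 frames

A emits 24000/1001 × 9868 = 236832000/1001 frames; B emits 24 × 9868 = 236832.
Difference = 236832/1001 frames (≈ 236.5954); B is ahead of A.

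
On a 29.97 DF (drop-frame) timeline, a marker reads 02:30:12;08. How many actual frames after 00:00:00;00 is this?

As if non-drop at 30 labels/s: (2 × 3600 + 30 × 60 + 12) × 30 + 8 = 270368.
Minute boundaries passed: 150; those not divisible by 10: 150 − 15 = 135; dropped labels = 2 × 135 = 270.
Actual frame index = 270368 − 270 = 270098.

270098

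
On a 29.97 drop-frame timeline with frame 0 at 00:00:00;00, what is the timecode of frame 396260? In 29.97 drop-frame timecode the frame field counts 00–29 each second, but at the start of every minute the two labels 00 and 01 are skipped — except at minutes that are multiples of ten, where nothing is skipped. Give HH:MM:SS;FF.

03:40:21;26

Ten DF minutes hold 17982 frames, so frame 396260 lies in block 22 (frames 395604–413585) with 656 frames into that block.
The block's first minute is 1800 frames and the rest 1798 each; 656 frames reaches minute 0, so 22 × 18 + 0 × 2 = 396 labels have been skipped so far.
Adding those back, label number 396260 + 396 = 396656 at 30 labels/s is 13221 s + 26 f = 3 h 40 min 21 s frame 26, i.e. 03:40:21;26.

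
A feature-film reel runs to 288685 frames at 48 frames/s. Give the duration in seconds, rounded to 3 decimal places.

6014.271 seconds

Running time = 288685 × 1/48 = 288685/48 s ≈ 6014.271 s.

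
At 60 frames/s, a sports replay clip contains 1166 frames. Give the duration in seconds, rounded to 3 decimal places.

Running time = 1166 × 1/60 = 583/30 s ≈ 19.433 s.

19.433 seconds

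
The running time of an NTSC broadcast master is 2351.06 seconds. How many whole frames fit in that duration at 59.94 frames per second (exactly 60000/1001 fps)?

140922 frames

Frames = 2351.06 × 60000/1001 = 141063600/1001 ≈ 140922.6773.
Complete frames: 140922.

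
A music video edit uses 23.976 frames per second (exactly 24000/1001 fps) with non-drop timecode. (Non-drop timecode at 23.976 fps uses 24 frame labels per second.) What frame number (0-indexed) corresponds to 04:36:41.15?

398439

Total seconds to the label: (4 × 3600 + 36 × 60 + 41) = 16601.
Frame index = 16601 × 24 + 15 = 398439.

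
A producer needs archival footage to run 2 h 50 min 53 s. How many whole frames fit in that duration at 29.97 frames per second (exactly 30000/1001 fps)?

307282 frames

2 h 50 min 53 s = 10253 s.
Frames = 10253 × 30000/1001 = 307590000/1001 ≈ 307282.7173.
Complete frames: 307282.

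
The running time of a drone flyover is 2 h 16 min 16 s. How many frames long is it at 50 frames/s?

2 h 16 min 16 s = 8176 s.
Frames = 8176 × 50 = 408800.

408800 frames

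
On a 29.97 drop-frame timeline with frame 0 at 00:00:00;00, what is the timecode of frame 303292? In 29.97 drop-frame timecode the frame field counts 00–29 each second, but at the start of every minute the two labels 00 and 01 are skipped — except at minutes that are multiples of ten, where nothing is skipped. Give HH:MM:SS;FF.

Each 10-minute DF block holds 10 × 60 × 30 − 9 × 2 = 17982 frames. 303292 ÷ 17982 → 16 full blocks, remainder 15580.
Within the partial block the first minute is 1800 frames and each further minute 1798, so 8 further minute boundaries passed. Total skipped labels = 18 × 16 + 2 × 8 = 304.
Non-drop label index = 303292 + 304 = 303596; at 30 labels/s that is 02:48:39:26, i.e. DF 02:48:39;26.

02:48:39;26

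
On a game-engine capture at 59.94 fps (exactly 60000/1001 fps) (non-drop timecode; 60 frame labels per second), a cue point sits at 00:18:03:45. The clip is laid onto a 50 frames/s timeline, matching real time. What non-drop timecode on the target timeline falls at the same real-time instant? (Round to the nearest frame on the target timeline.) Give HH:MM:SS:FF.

Source frame index: (0×3600 + 18×60 + 3) × 60 + 45 = 65025.
Real time: 65025 / (60000/1001) = 867867/800 s.
Target frame: (867867/800) × (50) = 867867/16 ≈ 54241.688 → 54242.
At 50 labels/s: frame 54242 → 00:18:04:42.

00:18:04:42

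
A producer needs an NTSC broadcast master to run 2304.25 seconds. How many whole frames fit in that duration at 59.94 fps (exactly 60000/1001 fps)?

Frames = 2304.25 × 60000/1001 = 10635000/77 ≈ 138116.8831.
Complete frames: 138116.

138116 frames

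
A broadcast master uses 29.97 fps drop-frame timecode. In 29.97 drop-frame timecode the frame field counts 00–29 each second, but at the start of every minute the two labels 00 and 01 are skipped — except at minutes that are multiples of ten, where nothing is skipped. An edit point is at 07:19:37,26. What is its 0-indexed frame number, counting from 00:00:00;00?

790544

As if non-drop at 30 labels/s: (7 × 3600 + 19 × 60 + 37) × 30 + 26 = 791336.
Minute boundaries passed: 439; those not divisible by 10: 439 − 43 = 396; dropped labels = 2 × 396 = 792.
Actual frame index = 791336 − 792 = 790544.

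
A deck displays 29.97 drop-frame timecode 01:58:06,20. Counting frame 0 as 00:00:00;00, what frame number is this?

Complete 10-minute blocks: 11, each 17982 frames → 197802.
Remaining 8 whole minutes in the current block: 1800 + 7 × 1798 = 14386 frames.
Within the current minute: 6 × 30 + 20 − 2 = 198 (labels ;00/;01 skipped at this minute). Total = 197802 + 14386 + 198 = 212386.

212386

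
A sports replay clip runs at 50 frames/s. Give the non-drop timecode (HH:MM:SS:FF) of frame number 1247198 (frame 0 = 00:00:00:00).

06:55:43:48

1247198 ÷ 50 = 24943 full seconds, remainder 48 frames.
24943 s = 6 h 55 min 43 s.
Timecode: 06:55:43:48.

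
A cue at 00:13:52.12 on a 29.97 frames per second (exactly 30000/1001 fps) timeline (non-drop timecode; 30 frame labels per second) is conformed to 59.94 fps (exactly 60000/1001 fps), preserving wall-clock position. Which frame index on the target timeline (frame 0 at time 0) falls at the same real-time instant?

Source frame index: (0×3600 + 13×60 + 52) × 30 + 12 = 24972.
Real time: 24972 / (30000/1001) = 2083081/2500 s.
Target frame: (2083081/2500) × (60000/1001) = 49944.

frame 49944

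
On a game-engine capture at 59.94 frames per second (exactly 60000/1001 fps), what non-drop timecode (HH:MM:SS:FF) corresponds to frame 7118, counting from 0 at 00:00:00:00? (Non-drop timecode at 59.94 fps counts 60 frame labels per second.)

7118 ÷ 60 = 118 full seconds, remainder 38 frames.
118 s = 0 h 1 min 58 s.
Timecode: 00:01:58:38.

00:01:58:38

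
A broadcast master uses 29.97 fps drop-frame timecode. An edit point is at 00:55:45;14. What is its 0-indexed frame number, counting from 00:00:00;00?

100264

As if non-drop at 30 labels/s: (0 × 3600 + 55 × 60 + 45) × 30 + 14 = 100364.
Minute boundaries passed: 55; those not divisible by 10: 55 − 5 = 50; dropped labels = 2 × 50 = 100.
Actual frame index = 100364 − 100 = 100264.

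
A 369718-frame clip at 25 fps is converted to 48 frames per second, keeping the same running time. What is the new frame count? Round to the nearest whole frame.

709859 frames

Frames at target rate = 369718 × (48) / (25) = 17746464/25 ≈ 709858.560.
Nearest whole frame: 709859.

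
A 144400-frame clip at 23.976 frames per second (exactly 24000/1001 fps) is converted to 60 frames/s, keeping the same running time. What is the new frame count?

361361 frames

Target frames = source frames × (target rate / source rate) = 144400 × (60)/(24000/1001) = 144400 × 1001/400 = 361361.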